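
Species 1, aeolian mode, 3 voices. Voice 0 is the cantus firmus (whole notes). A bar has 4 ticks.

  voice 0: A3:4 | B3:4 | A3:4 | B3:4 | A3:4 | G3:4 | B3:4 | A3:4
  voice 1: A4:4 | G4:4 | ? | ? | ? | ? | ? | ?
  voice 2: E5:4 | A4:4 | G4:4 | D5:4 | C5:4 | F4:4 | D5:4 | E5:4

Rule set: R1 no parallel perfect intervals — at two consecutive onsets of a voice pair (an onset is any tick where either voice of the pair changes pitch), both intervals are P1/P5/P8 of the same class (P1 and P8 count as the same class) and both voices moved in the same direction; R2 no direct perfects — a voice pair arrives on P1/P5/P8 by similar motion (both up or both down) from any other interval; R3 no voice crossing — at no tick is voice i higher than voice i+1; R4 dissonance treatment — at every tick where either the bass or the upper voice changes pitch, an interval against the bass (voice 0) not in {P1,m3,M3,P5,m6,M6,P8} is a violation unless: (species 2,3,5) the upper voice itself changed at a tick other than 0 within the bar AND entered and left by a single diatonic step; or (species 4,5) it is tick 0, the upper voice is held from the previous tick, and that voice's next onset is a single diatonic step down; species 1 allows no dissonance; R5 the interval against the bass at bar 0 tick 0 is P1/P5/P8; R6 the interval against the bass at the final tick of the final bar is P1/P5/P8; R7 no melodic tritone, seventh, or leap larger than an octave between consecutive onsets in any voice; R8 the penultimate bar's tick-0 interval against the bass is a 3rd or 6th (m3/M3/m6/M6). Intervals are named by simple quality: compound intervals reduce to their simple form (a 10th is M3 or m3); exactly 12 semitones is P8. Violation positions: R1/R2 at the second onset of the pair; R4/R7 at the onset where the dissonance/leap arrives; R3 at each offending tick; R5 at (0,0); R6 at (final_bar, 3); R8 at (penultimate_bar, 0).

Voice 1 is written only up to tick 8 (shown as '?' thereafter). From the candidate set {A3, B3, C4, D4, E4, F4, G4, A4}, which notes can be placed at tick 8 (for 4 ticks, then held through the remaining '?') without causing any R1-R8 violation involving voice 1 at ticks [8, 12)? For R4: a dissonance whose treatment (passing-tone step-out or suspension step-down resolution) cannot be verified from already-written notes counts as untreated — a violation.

A3: violates R2,R7
B3: violates R4
C4: violates R2
D4: violates R4
E4: violates R2
F4: legal
G4: violates R4
A4: violates R3

{F4}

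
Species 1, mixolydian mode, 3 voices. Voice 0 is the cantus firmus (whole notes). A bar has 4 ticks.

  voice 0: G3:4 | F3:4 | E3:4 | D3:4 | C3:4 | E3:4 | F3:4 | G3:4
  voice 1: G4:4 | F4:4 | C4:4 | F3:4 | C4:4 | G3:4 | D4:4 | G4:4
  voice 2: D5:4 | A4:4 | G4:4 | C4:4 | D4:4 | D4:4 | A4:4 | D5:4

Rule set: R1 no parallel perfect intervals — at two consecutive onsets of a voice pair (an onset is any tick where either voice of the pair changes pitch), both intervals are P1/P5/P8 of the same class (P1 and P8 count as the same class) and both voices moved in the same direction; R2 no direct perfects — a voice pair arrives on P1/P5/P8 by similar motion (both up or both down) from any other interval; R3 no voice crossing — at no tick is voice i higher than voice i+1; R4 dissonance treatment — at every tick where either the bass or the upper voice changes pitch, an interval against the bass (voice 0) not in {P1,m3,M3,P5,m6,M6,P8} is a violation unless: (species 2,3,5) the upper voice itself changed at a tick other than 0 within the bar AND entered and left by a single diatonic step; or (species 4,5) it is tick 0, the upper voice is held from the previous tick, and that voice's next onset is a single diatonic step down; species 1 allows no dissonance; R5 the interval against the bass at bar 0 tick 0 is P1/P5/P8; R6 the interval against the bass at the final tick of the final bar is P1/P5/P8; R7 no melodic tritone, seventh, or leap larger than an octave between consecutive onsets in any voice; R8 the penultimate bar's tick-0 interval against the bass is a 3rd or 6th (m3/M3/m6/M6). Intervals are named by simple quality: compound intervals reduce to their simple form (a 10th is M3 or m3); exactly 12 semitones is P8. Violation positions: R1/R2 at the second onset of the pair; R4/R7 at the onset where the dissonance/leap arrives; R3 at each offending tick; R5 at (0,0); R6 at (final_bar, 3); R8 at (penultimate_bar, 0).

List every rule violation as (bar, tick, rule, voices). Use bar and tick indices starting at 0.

(1, 0, R1, (0, 1))
(2, 0, R2, (1, 2))
(3, 0, R1, (1, 2))
(3, 0, R4, (0, 2))
(4, 0, R4, (0, 2))
(5, 0, R4, (0, 2))
(6, 0, R1, (1, 2))
(7, 0, R1, (1, 2))
(7, 0, R2, (0, 1))
(7, 0, R2, (0, 2))

bar 0: v0=G3 v1=G4 v2=D5 downbeat P5
bar 1: v0=F3 v1=F4 v2=A4 downbeat M3
bar 2: v0=E3 v1=C4 v2=G4 downbeat m3
bar 3: v0=D3 v1=F3 v2=C4 downbeat m7
bar 4: v0=C3 v1=C4 v2=D4 downbeat M2
bar 5: v0=E3 v1=G3 v2=D4 downbeat m7
bar 6: v0=F3 v1=D4 v2=A4 downbeat M3
bar 7: v0=G3 v1=G4 v2=D5 downbeat P5
  -> R1 @ bar 1 tick 0 v(0, 1): G3/G4 P8 -> F3/F4 P8 similar
  -> R2 @ bar 2 tick 0 v(1, 2): F4/A4 M3 -> C4/G4 P5 similar
  -> R1 @ bar 3 tick 0 v(1, 2): C4/G4 P5 -> F3/C4 P5 similar
  -> R4 @ bar 3 tick 0 v(0, 2): D3/C4 m7 untreated
  -> R4 @ bar 4 tick 0 v(0, 2): C3/D4 M2 untreated
  -> R4 @ bar 5 tick 0 v(0, 2): E3/D4 m7 untreated
  -> R1 @ bar 6 tick 0 v(1, 2): G3/D4 P5 -> D4/A4 P5 similar
  -> R1 @ bar 7 tick 0 v(1, 2): D4/A4 P5 -> G4/D5 P5 similar
  -> R2 @ bar 7 tick 0 v(0, 1): F3/D4 M6 -> G3/G4 P8 similar
  -> R2 @ bar 7 tick 0 v(0, 2): F3/A4 M3 -> G3/D5 P5 similar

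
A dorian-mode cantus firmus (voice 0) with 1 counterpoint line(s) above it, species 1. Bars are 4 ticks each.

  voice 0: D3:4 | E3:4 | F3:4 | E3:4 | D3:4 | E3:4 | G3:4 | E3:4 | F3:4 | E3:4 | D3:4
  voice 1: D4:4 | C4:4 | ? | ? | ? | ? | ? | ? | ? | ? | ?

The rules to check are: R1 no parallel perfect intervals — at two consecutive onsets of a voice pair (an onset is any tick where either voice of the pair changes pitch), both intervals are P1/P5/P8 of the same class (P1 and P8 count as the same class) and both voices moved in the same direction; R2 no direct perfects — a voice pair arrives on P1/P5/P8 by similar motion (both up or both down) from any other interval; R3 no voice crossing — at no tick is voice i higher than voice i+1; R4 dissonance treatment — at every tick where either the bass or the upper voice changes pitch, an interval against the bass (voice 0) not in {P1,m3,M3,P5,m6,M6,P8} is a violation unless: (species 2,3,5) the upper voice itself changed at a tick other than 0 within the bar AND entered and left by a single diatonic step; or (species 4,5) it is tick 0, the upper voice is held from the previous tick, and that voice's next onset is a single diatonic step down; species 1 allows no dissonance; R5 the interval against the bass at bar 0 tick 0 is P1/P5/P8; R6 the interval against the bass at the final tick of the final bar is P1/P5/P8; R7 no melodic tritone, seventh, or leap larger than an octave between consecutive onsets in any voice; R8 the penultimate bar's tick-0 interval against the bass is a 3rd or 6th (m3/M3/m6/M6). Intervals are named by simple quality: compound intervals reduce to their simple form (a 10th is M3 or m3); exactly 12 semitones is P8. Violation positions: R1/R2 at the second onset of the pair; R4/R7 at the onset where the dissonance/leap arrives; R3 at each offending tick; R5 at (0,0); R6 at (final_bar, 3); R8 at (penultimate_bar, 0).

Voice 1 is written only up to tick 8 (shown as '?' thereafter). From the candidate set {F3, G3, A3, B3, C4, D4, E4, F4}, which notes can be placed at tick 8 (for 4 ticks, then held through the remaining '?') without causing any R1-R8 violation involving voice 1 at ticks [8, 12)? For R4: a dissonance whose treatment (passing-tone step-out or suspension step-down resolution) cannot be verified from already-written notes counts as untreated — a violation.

{A3, C4, D4, F3}

F3: legal
G3: violates R4
A3: legal
B3: violates R4
C4: legal
D4: legal
E4: violates R4
F4: violates R2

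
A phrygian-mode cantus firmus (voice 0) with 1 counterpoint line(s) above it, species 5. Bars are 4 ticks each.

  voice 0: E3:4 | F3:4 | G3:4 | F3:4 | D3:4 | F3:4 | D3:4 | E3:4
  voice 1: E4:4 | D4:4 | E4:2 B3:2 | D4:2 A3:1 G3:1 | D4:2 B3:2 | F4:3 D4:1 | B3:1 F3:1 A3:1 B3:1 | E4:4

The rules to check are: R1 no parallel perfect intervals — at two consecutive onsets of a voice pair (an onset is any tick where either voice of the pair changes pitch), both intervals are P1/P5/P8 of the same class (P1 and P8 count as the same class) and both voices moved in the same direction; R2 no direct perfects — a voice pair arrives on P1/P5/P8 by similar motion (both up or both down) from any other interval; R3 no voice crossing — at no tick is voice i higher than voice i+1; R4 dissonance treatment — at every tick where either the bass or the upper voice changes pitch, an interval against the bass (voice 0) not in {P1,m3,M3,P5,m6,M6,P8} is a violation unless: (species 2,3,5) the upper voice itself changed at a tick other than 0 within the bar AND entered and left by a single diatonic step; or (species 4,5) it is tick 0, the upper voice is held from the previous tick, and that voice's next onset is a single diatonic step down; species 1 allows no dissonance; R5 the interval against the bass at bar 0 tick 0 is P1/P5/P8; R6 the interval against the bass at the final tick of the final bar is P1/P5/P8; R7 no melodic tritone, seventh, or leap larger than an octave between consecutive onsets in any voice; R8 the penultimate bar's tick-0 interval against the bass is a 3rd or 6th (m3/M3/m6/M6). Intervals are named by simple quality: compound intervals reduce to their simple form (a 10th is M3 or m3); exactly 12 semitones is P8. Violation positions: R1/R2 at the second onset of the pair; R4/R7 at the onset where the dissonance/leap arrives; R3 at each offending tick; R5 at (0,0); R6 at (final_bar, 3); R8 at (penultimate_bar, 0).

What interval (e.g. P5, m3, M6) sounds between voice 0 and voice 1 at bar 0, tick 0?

P8

voice 0=E3 voice 1=E4 -> P8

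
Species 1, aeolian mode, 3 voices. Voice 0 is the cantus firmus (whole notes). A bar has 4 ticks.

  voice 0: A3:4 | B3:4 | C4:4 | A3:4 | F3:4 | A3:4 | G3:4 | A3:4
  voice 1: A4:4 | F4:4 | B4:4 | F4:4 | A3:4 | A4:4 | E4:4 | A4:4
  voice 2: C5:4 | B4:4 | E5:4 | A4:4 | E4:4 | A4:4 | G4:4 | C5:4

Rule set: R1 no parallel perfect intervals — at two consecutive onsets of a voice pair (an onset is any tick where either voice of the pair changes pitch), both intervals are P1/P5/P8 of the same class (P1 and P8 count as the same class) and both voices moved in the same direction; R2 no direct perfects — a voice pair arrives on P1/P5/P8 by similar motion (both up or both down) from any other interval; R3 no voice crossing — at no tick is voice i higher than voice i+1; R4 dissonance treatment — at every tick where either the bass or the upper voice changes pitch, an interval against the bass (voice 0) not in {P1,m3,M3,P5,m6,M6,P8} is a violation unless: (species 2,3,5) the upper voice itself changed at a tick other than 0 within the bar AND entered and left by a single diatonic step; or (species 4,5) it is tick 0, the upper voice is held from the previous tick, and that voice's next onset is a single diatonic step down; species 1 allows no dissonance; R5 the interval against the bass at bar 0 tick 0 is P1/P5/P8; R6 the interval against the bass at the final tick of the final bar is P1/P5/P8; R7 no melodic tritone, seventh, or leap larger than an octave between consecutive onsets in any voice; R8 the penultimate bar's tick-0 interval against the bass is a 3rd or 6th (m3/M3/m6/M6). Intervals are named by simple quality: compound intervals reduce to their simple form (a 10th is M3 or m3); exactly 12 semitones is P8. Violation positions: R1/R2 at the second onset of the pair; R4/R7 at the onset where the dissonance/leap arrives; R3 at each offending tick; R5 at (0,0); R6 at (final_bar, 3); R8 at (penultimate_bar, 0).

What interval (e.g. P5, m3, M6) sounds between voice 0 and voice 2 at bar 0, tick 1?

voice 0=A3 voice 2=C5 -> m3

m3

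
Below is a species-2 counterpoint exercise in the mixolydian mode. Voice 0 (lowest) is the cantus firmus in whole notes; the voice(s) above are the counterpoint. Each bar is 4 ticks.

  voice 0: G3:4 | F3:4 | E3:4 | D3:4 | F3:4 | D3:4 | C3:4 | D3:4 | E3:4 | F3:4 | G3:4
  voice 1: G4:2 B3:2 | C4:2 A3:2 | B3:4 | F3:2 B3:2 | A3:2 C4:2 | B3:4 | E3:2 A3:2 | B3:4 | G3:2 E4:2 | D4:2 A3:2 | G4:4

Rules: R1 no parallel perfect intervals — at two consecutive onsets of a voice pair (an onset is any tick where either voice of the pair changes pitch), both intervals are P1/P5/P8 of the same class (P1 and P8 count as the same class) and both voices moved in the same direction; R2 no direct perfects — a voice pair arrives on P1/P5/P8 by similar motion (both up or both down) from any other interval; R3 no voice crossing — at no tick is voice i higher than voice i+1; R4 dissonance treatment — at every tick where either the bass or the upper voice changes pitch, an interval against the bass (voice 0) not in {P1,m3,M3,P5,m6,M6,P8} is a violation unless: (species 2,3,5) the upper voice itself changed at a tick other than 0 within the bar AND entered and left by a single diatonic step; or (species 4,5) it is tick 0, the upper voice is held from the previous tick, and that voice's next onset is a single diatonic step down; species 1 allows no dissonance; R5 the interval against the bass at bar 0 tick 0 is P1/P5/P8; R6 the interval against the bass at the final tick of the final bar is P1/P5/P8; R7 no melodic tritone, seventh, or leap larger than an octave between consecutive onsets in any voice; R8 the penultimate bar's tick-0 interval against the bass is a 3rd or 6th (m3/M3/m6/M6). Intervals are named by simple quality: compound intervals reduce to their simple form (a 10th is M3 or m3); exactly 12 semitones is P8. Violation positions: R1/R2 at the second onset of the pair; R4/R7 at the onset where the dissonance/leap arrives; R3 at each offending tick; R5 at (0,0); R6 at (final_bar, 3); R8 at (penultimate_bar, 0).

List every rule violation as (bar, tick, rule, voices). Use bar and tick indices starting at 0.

bar 0: v0=G3 v1=G4 downbeat P8
bar 1: v0=F3 v1=C4 downbeat P5
bar 2: v0=E3 v1=B3 downbeat P5
bar 3: v0=D3 v1=F3 downbeat m3
bar 4: v0=F3 v1=A3 downbeat M3
bar 5: v0=D3 v1=B3 downbeat M6
bar 6: v0=C3 v1=E3 downbeat M3
bar 7: v0=D3 v1=B3 downbeat M6
bar 8: v0=E3 v1=G3 downbeat m3
bar 9: v0=F3 v1=D4 downbeat M6
bar 10: v0=G3 v1=G4 downbeat P8
  -> R7 @ bar 3 tick 0 v(1,): B3->F3 leap 6st
  -> R7 @ bar 3 tick 2 v(1,): F3->B3 leap 6st
  -> R2 @ bar 10 tick 0 v(0, 1): F3/A3 M3 -> G3/G4 P8 similar
  -> R7 @ bar 10 tick 0 v(1,): A3->G4 leap 10st

(3, 0, R7, (1,))
(3, 2, R7, (1,))
(10, 0, R2, (0, 1))
(10, 0, R7, (1,))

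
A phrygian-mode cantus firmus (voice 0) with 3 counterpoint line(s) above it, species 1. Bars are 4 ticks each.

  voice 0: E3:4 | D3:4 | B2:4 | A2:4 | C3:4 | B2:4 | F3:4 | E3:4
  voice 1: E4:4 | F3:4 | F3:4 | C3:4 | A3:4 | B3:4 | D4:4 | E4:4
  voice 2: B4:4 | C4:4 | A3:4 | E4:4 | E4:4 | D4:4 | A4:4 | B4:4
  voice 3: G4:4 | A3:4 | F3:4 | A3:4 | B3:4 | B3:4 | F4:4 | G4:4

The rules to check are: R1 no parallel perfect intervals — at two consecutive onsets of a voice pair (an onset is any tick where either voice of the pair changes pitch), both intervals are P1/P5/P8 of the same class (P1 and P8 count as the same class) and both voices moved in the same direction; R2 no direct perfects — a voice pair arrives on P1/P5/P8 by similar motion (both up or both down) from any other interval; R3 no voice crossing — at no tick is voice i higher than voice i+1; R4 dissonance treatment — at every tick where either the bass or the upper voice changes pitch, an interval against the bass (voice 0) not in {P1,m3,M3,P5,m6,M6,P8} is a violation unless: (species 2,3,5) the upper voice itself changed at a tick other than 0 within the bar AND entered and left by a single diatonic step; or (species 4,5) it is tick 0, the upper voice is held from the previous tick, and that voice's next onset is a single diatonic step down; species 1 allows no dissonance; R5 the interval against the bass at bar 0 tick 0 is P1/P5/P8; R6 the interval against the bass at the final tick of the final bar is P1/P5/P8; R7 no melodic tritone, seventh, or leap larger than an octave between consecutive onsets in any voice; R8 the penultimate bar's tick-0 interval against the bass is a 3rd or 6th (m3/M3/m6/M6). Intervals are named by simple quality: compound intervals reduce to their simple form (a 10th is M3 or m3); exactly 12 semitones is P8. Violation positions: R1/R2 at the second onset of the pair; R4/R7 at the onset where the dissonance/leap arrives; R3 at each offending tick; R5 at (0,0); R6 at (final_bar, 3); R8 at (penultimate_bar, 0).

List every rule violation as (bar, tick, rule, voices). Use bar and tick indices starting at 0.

(0, 0, R3, (2, 3))
(0, 0, R5, (0, 3))
(0, 1, R3, (2, 3))
(0, 2, R3, (2, 3))
(0, 3, R3, (2, 3))
(1, 0, R1, (1, 2))
(1, 0, R2, (0, 3))
(1, 0, R3, (2, 3))
(1, 0, R4, (0, 2))
(1, 0, R7, (1,))
(1, 0, R7, (2,))
(1, 0, R7, (3,))
(1, 1, R3, (2, 3))
(1, 2, R3, (2, 3))
(1, 3, R3, (2, 3))
(2, 0, R3, (2, 3))
(2, 0, R4, (0, 1))
(2, 0, R4, (0, 2))
(2, 0, R4, (0, 3))
(2, 1, R3, (2, 3))
(2, 2, R3, (2, 3))
(2, 3, R3, (2, 3))
(3, 0, R2, (2, 3))
(3, 0, R3, (2, 3))
(3, 1, R3, (2, 3))
(3, 2, R3, (2, 3))
(3, 3, R3, (2, 3))
(4, 0, R3, (2, 3))
(4, 0, R4, (0, 3))
(4, 1, R3, (2, 3))
(4, 2, R3, (2, 3))
(4, 3, R3, (2, 3))
(5, 0, R3, (2, 3))
(5, 1, R3, (2, 3))
(5, 2, R3, (2, 3))
(5, 3, R3, (2, 3))
(6, 0, R1, (0, 3))
(6, 0, R2, (1, 2))
(6, 0, R3, (2, 3))
(6, 0, R7, (0,))
(6, 0, R7, (3,))
(6, 0, R8, (0, 3))
(6, 1, R3, (2, 3))
(6, 2, R3, (2, 3))
(6, 3, R3, (2, 3))
(7, 0, R1, (1, 2))
(7, 0, R3, (2, 3))
(7, 1, R3, (2, 3))
(7, 2, R3, (2, 3))
(7, 3, R3, (2, 3))
(7, 3, R6, (0, 3))

bar 0: v0=E3 v1=E4 v2=B4 v3=G4 downbeat m3
bar 1: v0=D3 v1=F3 v2=C4 v3=A3 downbeat P5
bar 2: v0=B2 v1=F3 v2=A3 v3=F3 downbeat TT
bar 3: v0=A2 v1=C3 v2=E4 v3=A3 downbeat P8
bar 4: v0=C3 v1=A3 v2=E4 v3=B3 downbeat M7
bar 5: v0=B2 v1=B3 v2=D4 v3=B3 downbeat P8
bar 6: v0=F3 v1=D4 v2=A4 v3=F4 downbeat P8
bar 7: v0=E3 v1=E4 v2=B4 v3=G4 downbeat m3
  -> R3 @ bar 0 tick 0 v(2, 3): B4 above G4
  -> R5 @ bar 0 tick 0 v(0, 3): opens on m3
  -> R3 @ bar 0 tick 1 v(2, 3): B4 above G4
  -> R3 @ bar 0 tick 2 v(2, 3): B4 above G4
  -> R3 @ bar 0 tick 3 v(2, 3): B4 above G4
  -> R1 @ bar 1 tick 0 v(1, 2): E4/B4 P5 -> F3/C4 P5 similar
  -> R2 @ bar 1 tick 0 v(0, 3): E3/G4 m3 -> D3/A3 P5 similar
  -> R3 @ bar 1 tick 0 v(2, 3): C4 above A3
  -> R4 @ bar 1 tick 0 v(0, 2): D3/C4 m7 untreated
  -> R7 @ bar 1 tick 0 v(1,): E4->F3 leap 11st
  -> R7 @ bar 1 tick 0 v(2,): B4->C4 leap 11st
  -> R7 @ bar 1 tick 0 v(3,): G4->A3 leap 10st
  -> R3 @ bar 1 tick 1 v(2, 3): C4 above A3
  -> R3 @ bar 1 tick 2 v(2, 3): C4 above A3
  -> R3 @ bar 1 tick 3 v(2, 3): C4 above A3
  -> R3 @ bar 2 tick 0 v(2, 3): A3 above F3
  -> R4 @ bar 2 tick 0 v(0, 1): B2/F3 TT untreated
  -> R4 @ bar 2 tick 0 v(0, 2): B2/A3 m7 untreated
  -> R4 @ bar 2 tick 0 v(0, 3): B2/F3 TT untreated
  -> R3 @ bar 2 tick 1 v(2, 3): A3 above F3
  -> R3 @ bar 2 tick 2 v(2, 3): A3 above F3
  -> R3 @ bar 2 tick 3 v(2, 3): A3 above F3
  -> R2 @ bar 3 tick 0 v(2, 3): A3/F3 M3 -> E4/A3 P5 similar
  -> R3 @ bar 3 tick 0 v(2, 3): E4 above A3
  -> R3 @ bar 3 tick 1 v(2, 3): E4 above A3
  -> R3 @ bar 3 tick 2 v(2, 3): E4 above A3
  -> R3 @ bar 3 tick 3 v(2, 3): E4 above A3
  -> R3 @ bar 4 tick 0 v(2, 3): E4 above B3
  -> R4 @ bar 4 tick 0 v(0, 3): C3/B3 M7 untreated
  -> R3 @ bar 4 tick 1 v(2, 3): E4 above B3
  -> R3 @ bar 4 tick 2 v(2, 3): E4 above B3
  -> R3 @ bar 4 tick 3 v(2, 3): E4 above B3
  -> R3 @ bar 5 tick 0 v(2, 3): D4 above B3
  -> R3 @ bar 5 tick 1 v(2, 3): D4 above B3
  -> R3 @ bar 5 tick 2 v(2, 3): D4 above B3
  -> R3 @ bar 5 tick 3 v(2, 3): D4 above B3
  -> R1 @ bar 6 tick 0 v(0, 3): B2/B3 P8 -> F3/F4 P8 similar
  -> R2 @ bar 6 tick 0 v(1, 2): B3/D4 m3 -> D4/A4 P5 similar
  -> R3 @ bar 6 tick 0 v(2, 3): A4 above F4
  -> R7 @ bar 6 tick 0 v(0,): B2->F3 leap 6st
  -> R7 @ bar 6 tick 0 v(3,): B3->F4 leap 6st
  -> R8 @ bar 6 tick 0 v(0, 3): penult P8 not 3rd/6th
  -> R3 @ bar 6 tick 1 v(2, 3): A4 above F4
  -> R3 @ bar 6 tick 2 v(2, 3): A4 above F4
  -> R3 @ bar 6 tick 3 v(2, 3): A4 above F4
  -> R1 @ bar 7 tick 0 v(1, 2): D4/A4 P5 -> E4/B4 P5 similar
  -> R3 @ bar 7 tick 0 v(2, 3): B4 above G4
  -> R3 @ bar 7 tick 1 v(2, 3): B4 above G4
  -> R3 @ bar 7 tick 2 v(2, 3): B4 above G4
  -> R3 @ bar 7 tick 3 v(2, 3): B4 above G4
  -> R6 @ bar 7 tick 3 v(0, 3): closes on m3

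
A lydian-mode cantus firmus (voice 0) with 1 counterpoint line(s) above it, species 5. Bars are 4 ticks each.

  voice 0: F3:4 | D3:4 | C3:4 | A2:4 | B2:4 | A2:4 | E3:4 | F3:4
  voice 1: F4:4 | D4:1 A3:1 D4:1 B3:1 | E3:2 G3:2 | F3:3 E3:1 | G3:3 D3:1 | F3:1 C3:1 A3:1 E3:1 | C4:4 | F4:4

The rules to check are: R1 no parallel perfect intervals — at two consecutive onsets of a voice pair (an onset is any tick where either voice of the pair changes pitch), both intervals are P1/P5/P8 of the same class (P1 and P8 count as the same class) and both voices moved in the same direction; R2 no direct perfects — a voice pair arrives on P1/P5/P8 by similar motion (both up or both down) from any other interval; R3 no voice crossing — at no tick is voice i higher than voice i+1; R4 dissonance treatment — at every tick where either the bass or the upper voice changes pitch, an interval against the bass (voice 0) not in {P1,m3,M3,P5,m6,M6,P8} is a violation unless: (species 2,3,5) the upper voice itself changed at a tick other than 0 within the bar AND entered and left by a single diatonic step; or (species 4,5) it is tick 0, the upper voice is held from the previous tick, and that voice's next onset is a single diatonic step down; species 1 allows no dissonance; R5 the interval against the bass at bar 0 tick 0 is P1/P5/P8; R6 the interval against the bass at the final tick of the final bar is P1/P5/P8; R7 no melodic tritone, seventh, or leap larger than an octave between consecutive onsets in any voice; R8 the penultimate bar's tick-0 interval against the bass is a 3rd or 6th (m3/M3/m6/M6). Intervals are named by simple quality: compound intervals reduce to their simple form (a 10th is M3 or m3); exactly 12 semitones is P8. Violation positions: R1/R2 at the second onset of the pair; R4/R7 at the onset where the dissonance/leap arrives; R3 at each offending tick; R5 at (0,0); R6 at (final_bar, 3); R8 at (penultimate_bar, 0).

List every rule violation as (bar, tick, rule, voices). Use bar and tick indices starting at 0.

bar 0: v0=F3 v1=F4 downbeat P8
bar 1: v0=D3 v1=D4 downbeat P8
bar 2: v0=C3 v1=E3 downbeat M3
bar 3: v0=A2 v1=F3 downbeat m6
bar 4: v0=B2 v1=G3 downbeat m6
bar 5: v0=A2 v1=F3 downbeat m6
bar 6: v0=E3 v1=C4 downbeat m6
bar 7: v0=F3 v1=F4 downbeat P8
  -> R1 @ bar 1 tick 0 v(0, 1): F3/F4 P8 -> D3/D4 P8 similar
  -> R2 @ bar 7 tick 0 v(0, 1): E3/C4 m6 -> F3/F4 P8 similar

(1, 0, R1, (0, 1))
(7, 0, R2, (0, 1))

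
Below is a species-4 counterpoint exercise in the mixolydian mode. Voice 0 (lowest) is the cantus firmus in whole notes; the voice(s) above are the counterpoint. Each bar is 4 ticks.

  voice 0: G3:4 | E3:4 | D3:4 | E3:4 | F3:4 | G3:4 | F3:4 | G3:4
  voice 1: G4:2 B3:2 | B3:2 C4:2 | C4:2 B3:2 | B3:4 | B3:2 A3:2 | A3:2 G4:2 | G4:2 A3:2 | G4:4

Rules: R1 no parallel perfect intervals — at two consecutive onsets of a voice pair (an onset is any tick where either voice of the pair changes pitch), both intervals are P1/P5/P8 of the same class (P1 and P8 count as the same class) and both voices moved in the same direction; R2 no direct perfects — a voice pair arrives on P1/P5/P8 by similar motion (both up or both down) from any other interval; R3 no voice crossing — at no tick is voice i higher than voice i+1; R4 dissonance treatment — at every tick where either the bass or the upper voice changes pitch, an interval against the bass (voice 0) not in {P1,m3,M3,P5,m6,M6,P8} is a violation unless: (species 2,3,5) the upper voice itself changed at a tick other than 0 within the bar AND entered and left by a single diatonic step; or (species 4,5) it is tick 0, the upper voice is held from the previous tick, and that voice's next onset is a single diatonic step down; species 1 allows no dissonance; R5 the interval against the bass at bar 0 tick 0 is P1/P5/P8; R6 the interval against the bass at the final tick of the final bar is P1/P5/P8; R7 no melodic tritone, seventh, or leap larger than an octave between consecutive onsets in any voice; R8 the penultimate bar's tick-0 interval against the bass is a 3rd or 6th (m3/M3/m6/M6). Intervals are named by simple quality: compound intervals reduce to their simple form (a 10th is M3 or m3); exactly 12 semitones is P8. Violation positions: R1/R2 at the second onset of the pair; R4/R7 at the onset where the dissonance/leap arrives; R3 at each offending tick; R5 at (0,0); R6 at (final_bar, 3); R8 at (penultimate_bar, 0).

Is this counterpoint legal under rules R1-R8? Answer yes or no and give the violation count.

No (7 violations)

bar 0: v0=G3 v1=G4 (P8)
bar 1: v0=E3 v1=B3 (P5)
bar 2: v0=D3 v1=C4 (m7)
bar 3: v0=E3 v1=B3 (P5)
bar 4: v0=F3 v1=B3 (TT)
bar 5: v0=G3 v1=A3 (M2)
bar 6: v0=F3 v1=G4 (M2)
bar 7: v0=G3 v1=G4 (P8)
  R4 @ bar5.0: G3/A3 M2 untreated
  R7 @ bar5.2: A3->G4 leap 10st
  R4 @ bar6.0: F3/G4 M2 untreated
  R8 @ bar6.0: penult M2 not 3rd/6th
  R7 @ bar6.2: G4->A3 leap 10st
  R2 @ bar7.0: F3/A3 M3 -> G3/G4 P8 similar
  R7 @ bar7.0: A3->G4 leap 10st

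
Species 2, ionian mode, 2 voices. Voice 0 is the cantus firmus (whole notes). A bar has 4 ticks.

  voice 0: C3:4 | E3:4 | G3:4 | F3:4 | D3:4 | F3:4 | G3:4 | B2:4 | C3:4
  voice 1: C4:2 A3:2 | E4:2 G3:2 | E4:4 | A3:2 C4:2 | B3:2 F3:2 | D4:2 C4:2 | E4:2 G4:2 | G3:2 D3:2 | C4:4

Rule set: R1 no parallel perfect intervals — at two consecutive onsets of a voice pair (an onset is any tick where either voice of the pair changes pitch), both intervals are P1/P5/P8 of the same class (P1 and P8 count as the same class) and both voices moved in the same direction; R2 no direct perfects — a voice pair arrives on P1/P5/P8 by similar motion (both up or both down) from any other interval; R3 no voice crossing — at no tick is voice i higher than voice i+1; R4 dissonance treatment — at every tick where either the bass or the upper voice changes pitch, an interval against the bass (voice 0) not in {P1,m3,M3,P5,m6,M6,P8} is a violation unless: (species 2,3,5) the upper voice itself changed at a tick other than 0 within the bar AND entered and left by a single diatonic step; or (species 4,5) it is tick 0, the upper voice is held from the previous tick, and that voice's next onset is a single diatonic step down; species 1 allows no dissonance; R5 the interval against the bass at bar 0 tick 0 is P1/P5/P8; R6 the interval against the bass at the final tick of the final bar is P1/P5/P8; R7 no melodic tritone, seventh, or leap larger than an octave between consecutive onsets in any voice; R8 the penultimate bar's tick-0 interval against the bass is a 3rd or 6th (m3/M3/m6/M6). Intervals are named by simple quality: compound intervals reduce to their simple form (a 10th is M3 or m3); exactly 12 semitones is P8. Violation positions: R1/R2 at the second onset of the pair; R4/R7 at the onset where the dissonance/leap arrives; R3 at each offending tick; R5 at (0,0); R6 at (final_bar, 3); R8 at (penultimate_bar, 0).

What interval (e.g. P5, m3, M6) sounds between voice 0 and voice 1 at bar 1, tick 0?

voice 0=E3 voice 1=E4 -> P8

P8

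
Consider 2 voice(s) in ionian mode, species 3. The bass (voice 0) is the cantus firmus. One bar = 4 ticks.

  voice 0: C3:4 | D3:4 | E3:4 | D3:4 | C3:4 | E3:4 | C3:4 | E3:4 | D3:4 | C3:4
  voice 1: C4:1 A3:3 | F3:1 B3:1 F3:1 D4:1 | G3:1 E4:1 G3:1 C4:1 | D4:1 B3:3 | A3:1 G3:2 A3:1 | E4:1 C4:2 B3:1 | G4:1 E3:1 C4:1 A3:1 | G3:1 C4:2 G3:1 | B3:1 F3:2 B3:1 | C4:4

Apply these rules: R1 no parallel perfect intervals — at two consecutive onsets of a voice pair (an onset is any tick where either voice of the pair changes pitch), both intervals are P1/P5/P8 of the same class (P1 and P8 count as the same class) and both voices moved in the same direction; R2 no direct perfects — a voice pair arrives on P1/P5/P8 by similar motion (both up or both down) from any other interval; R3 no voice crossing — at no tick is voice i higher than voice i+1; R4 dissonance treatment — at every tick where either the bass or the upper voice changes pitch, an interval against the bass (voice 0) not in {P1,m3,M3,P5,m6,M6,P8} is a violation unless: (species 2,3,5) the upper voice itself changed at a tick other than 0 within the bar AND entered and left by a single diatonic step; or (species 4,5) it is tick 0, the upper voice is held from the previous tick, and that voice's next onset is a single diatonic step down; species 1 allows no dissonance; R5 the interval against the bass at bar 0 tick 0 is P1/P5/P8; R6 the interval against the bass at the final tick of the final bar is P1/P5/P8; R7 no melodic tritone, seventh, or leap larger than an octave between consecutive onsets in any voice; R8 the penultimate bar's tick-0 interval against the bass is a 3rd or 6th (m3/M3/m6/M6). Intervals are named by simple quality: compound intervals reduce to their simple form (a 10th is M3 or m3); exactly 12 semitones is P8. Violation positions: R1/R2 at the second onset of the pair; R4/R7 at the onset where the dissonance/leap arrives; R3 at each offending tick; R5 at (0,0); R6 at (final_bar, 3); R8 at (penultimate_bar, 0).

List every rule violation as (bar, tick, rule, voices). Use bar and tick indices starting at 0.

(1, 1, R7, (1,))
(1, 2, R7, (1,))
(5, 0, R2, (0, 1))
(6, 1, R7, (1,))
(8, 1, R7, (1,))
(8, 3, R7, (1,))

bar 0: v0=C3 v1=C4 downbeat P8
bar 1: v0=D3 v1=F3 downbeat m3
bar 2: v0=E3 v1=G3 downbeat m3
bar 3: v0=D3 v1=D4 downbeat P8
bar 4: v0=C3 v1=A3 downbeat M6
bar 5: v0=E3 v1=E4 downbeat P8
bar 6: v0=C3 v1=G4 downbeat P5
bar 7: v0=E3 v1=G3 downbeat m3
bar 8: v0=D3 v1=B3 downbeat M6
bar 9: v0=C3 v1=C4 downbeat P8
  -> R7 @ bar 1 tick 1 v(1,): F3->B3 leap 6st
  -> R7 @ bar 1 tick 2 v(1,): B3->F3 leap 6st
  -> R2 @ bar 5 tick 0 v(0, 1): C3/A3 M6 -> E3/E4 P8 similar
  -> R7 @ bar 6 tick 1 v(1,): G4->E3 leap 15st
  -> R7 @ bar 8 tick 1 v(1,): B3->F3 leap 6st
  -> R7 @ bar 8 tick 3 v(1,): F3->B3 leap 6st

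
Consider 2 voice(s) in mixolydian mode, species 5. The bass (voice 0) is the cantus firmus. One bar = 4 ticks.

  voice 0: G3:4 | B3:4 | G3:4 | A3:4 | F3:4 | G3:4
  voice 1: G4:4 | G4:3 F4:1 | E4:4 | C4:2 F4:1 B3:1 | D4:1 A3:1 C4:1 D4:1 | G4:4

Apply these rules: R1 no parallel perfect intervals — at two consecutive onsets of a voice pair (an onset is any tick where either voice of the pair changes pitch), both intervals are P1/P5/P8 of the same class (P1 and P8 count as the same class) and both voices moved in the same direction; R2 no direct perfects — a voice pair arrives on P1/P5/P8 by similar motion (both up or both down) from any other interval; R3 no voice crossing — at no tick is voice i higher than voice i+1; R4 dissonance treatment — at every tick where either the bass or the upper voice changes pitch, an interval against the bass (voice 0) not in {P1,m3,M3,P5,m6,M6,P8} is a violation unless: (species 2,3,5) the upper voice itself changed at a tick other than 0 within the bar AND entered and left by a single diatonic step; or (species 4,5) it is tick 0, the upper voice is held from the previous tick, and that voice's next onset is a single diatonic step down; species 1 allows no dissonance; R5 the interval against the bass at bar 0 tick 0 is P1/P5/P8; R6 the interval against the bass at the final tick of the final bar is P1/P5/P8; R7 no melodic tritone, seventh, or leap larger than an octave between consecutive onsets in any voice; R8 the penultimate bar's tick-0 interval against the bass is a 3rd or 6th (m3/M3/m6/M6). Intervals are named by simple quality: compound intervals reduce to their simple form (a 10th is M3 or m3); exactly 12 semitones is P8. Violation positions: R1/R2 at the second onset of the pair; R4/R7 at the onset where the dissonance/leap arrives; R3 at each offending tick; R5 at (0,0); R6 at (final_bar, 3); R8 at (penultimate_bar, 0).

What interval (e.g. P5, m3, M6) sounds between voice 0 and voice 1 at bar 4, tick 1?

M3

voice 0=F3 voice 1=A3 -> M3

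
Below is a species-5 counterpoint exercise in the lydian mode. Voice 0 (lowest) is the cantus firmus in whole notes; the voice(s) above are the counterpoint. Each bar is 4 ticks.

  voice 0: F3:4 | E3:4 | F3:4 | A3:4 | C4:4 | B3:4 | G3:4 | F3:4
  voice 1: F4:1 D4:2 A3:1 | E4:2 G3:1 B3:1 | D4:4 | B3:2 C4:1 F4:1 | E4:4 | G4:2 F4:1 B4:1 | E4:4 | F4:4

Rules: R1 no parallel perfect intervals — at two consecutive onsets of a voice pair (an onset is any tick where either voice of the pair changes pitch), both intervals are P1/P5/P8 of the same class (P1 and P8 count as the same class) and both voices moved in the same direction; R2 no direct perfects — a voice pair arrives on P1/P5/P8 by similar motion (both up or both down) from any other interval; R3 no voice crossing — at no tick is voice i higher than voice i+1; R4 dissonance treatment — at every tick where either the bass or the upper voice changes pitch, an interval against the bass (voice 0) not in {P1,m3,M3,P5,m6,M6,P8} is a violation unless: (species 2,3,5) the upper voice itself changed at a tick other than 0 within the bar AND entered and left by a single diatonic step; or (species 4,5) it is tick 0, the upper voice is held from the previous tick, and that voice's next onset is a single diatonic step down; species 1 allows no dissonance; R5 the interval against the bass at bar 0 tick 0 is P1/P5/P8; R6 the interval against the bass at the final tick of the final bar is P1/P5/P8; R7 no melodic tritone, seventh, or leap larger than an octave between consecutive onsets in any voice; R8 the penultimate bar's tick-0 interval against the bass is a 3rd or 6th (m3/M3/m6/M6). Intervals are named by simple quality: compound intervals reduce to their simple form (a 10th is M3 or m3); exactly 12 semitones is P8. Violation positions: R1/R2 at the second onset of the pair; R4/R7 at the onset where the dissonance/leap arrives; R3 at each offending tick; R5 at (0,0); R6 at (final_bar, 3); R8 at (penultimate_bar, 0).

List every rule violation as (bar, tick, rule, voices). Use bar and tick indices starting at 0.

bar 0: v0=F3 v1=F4 downbeat P8
bar 1: v0=E3 v1=E4 downbeat P8
bar 2: v0=F3 v1=D4 downbeat M6
bar 3: v0=A3 v1=B3 downbeat M2
bar 4: v0=C4 v1=E4 downbeat M3
bar 5: v0=B3 v1=G4 downbeat m6
bar 6: v0=G3 v1=E4 downbeat M6
bar 7: v0=F3 v1=F4 downbeat P8
  -> R4 @ bar 3 tick 0 v(0, 1): A3/B3 M2 untreated
  -> R4 @ bar 5 tick 2 v(0, 1): B3/F4 TT untreated
  -> R7 @ bar 5 tick 3 v(1,): F4->B4 leap 6st

(3, 0, R4, (0, 1))
(5, 2, R4, (0, 1))
(5, 3, R7, (1,))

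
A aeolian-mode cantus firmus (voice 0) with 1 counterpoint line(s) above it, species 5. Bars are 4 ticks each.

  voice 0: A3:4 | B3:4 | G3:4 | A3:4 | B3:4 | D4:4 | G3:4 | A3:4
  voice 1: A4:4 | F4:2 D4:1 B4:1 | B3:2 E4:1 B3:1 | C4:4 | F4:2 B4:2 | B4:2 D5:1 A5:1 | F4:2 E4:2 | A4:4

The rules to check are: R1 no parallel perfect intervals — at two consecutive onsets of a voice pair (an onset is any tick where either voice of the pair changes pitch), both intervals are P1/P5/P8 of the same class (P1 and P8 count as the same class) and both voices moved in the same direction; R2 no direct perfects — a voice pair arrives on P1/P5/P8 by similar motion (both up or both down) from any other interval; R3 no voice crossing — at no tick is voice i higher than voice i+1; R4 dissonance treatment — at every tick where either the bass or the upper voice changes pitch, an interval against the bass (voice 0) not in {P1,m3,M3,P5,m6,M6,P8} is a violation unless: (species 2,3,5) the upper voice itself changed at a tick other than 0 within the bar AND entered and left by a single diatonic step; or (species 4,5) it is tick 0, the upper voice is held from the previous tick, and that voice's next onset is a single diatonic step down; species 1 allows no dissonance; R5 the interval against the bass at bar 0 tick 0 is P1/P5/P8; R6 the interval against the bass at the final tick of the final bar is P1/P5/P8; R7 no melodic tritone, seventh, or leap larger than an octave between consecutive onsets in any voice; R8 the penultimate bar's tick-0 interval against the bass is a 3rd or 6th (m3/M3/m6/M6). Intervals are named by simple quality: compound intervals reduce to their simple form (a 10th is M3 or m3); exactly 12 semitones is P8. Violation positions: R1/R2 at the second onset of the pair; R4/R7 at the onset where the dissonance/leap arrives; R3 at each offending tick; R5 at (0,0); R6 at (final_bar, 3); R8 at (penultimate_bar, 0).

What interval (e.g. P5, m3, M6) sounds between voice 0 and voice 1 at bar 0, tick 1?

P8

voice 0=A3 voice 1=A4 -> P8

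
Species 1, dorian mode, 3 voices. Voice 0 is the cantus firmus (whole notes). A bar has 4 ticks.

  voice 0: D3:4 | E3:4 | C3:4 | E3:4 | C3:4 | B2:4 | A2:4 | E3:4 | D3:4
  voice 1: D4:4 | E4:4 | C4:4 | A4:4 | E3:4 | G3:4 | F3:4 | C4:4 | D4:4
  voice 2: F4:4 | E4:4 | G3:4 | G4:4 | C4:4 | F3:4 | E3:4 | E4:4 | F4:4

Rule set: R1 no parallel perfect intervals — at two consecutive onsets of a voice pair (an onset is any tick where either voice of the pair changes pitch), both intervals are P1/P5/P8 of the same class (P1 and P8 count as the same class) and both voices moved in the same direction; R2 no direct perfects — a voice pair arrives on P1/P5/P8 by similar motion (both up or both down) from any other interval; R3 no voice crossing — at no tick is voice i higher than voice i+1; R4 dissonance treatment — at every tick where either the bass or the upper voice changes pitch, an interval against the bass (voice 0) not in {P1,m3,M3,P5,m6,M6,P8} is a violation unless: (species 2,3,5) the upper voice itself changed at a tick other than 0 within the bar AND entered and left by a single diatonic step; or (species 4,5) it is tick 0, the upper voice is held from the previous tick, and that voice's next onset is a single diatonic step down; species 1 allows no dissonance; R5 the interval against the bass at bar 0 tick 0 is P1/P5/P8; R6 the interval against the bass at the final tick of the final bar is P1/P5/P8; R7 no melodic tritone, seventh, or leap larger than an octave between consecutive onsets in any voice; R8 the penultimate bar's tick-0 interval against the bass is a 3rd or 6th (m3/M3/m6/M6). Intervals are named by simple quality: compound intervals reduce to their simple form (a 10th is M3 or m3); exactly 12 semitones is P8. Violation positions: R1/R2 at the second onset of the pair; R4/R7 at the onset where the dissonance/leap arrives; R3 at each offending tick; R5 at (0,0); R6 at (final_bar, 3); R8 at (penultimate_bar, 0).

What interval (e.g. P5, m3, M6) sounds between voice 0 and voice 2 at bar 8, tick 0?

m3

voice 0=D3 voice 2=F4 -> m3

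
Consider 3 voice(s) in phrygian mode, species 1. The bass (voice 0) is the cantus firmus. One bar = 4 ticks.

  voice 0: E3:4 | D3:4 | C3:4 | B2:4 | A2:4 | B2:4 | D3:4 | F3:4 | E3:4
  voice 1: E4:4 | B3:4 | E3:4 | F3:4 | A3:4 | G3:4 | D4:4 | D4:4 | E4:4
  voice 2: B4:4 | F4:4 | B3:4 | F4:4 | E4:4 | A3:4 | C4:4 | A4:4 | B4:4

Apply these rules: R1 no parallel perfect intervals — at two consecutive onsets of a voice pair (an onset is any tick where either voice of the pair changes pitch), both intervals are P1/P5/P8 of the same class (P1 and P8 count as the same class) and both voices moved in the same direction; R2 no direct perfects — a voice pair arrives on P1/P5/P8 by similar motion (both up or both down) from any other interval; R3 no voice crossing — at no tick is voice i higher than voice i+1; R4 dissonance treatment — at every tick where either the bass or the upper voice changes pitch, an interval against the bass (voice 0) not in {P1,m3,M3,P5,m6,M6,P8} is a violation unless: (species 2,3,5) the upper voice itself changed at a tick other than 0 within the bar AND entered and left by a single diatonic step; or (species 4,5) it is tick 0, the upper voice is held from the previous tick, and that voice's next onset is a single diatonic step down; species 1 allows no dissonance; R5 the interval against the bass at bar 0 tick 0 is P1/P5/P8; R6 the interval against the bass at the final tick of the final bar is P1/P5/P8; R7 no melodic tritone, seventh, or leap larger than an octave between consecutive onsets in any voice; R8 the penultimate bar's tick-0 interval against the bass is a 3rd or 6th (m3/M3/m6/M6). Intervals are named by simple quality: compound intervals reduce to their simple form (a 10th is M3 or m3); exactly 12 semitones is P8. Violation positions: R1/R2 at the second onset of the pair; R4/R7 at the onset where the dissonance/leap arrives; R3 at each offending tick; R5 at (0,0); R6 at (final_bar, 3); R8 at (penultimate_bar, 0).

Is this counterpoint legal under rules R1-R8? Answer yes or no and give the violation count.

bar 0: v0=E3 v1=E4 v2=B4 (P5)
bar 1: v0=D3 v1=B3 v2=F4 (m3)
bar 2: v0=C3 v1=E3 v2=B3 (M7)
bar 3: v0=B2 v1=F3 v2=F4 (TT)
bar 4: v0=A2 v1=A3 v2=E4 (P5)
bar 5: v0=B2 v1=G3 v2=A3 (m7)
bar 6: v0=D3 v1=D4 v2=C4 (m7)
bar 7: v0=F3 v1=D4 v2=A4 (M3)
bar 8: v0=E3 v1=E4 v2=B4 (P5)
  R7 @ bar1.0: B4->F4 leap 6st
  R2 @ bar2.0: B3/F4 TT -> E3/B3 P5 similar
  R4 @ bar2.0: C3/B3 M7 untreated
  R7 @ bar2.0: F4->B3 leap 6st
  R2 @ bar3.0: E3/B3 P5 -> F3/F4 P8 similar
  R4 @ bar3.0: B2/F3 TT untreated
  R4 @ bar3.0: B2/F4 TT untreated
  R7 @ bar3.0: B3->F4 leap 6st
  R2 @ bar4.0: B2/F4 TT -> A2/E4 P5 similar
  R4 @ bar5.0: B2/A3 m7 untreated
  R2 @ bar6.0: B2/G3 m6 -> D3/D4 P8 similar
  R3 @ bar6.0: D4 above C4
  R4 @ bar6.0: D3/C4 m7 untreated
  R3 @ bar6.1: D4 above C4
  R3 @ bar6.2: D4 above C4
  R3 @ bar6.3: D4 above C4
  R1 @ bar8.0: D4/A4 P5 -> E4/B4 P5 similar

No (17 violations)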